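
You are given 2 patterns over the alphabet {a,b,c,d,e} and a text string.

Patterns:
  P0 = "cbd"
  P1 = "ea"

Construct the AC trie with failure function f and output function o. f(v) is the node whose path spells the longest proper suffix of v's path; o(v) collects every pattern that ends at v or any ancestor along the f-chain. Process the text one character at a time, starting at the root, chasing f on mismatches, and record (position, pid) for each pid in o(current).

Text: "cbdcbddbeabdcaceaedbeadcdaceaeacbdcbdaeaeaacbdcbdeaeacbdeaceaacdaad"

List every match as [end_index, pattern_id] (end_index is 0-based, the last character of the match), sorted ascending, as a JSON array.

Build:
Trie (insert patterns):
  0='ε' goto c→1 e→4
  1='c' goto b→2
  2='cb' goto d→3
  3='cbd' goto ·  ←P0
  4='e' goto a→5
  5='ea' goto ·  ←P1

Failure links (BFS by depth):
  n1('c'): parent n0 fail=0; on 'c' 0 → fail=0;  out ∅∪∅=∅
  n4('e'): parent n0 fail=0; on 'e' 0 → fail=0;  out ∅∪∅=∅
  n2('cb'): parent n1 fail=0; on 'b' 0 → fail=0;  out ∅∪∅=∅
  n5('ea'): parent n4 fail=0; on 'a' 0 → fail=0;  out {1}∪∅={1}
  n3('cbd'): parent n2 fail=0; on 'd' 0 → fail=0;  out {0}∪∅={0}

Scan:
[0] read 'c'  n0⇒n1
[1] read 'b'  n1⇒n2
[2] read 'd'  n2⇒n3  emit P0@[0:2]
[3] read 'c'  n3⇒n1 ·f
[4] read 'b'  n1⇒n2
[5] read 'd'  n2⇒n3  emit P0@[3:5]
[6] read 'd'  n3⇒n0 ·f
[7] read 'b'  n0⇒n0
[8] read 'e'  n0⇒n4
[9] read 'a'  n4⇒n5  emit P1@[8:9]
[10] read 'b'  n5⇒n0 ·f
[11] read 'd'  n0⇒n0
[12] read 'c'  n0⇒n1
[13] read 'a'  n1⇒n0 ·f
[14] read 'c'  n0⇒n1
[15] read 'e'  n1⇒n4 ·f
[16] read 'a'  n4⇒n5  emit P1@[15:16]
[17] read 'e'  n5⇒n4 ·f
[18] read 'd'  n4⇒n0 ·f
[19] read 'b'  n0⇒n0
[20] read 'e'  n0⇒n4
[21] read 'a'  n4⇒n5  emit P1@[20:21]
[22] read 'd'  n5⇒n0 ·f
[23] read 'c'  n0⇒n1
[24] read 'd'  n1⇒n0 ·f
[25] read 'a'  n0⇒n0
[26] read 'c'  n0⇒n1
[27] read 'e'  n1⇒n4 ·f
[28] read 'a'  n4⇒n5  emit P1@[27:28]
[29] read 'e'  n5⇒n4 ·f
[30] read 'a'  n4⇒n5  emit P1@[29:30]
[31] read 'c'  n5⇒n1 ·f
[32] read 'b'  n1⇒n2
[33] read 'd'  n2⇒n3  emit P0@[31:33]
[34] read 'c'  n3⇒n1 ·f
[35] read 'b'  n1⇒n2
[36] read 'd'  n2⇒n3  emit P0@[34:36]
[37] read 'a'  n3⇒n0 ·f
[38] read 'e'  n0⇒n4
[39] read 'a'  n4⇒n5  emit P1@[38:39]
[40] read 'e'  n5⇒n4 ·f
[41] read 'a'  n4⇒n5  emit P1@[40:41]
[42] read 'a'  n5⇒n0 ·f
[43] read 'c'  n0⇒n1
[44] read 'b'  n1⇒n2
[45] read 'd'  n2⇒n3  emit P0@[43:45]
[46] read 'c'  n3⇒n1 ·f
[47] read 'b'  n1⇒n2
[48] read 'd'  n2⇒n3  emit P0@[46:48]
[49] read 'e'  n3⇒n4 ·f
[50] read 'a'  n4⇒n5  emit P1@[49:50]
[51] read 'e'  n5⇒n4 ·f
[52] read 'a'  n4⇒n5  emit P1@[51:52]
[53] read 'c'  n5⇒n1 ·f
[54] read 'b'  n1⇒n2
[55] read 'd'  n2⇒n3  emit P0@[53:55]
[56] read 'e'  n3⇒n4 ·f
[57] read 'a'  n4⇒n5  emit P1@[56:57]
[58] read 'c'  n5⇒n1 ·f
[59] read 'e'  n1⇒n4 ·f
[60] read 'a'  n4⇒n5  emit P1@[59:60]
[61] read 'a'  n5⇒n0 ·f
[62] read 'c'  n0⇒n1
[63] read 'd'  n1⇒n0 ·f
[64] read 'a'  n0⇒n0
[65] read 'a'  n0⇒n0
[66] read 'd'  n0⇒n0

Matches: [[2,0],[5,0],[9,1],[16,1],[21,1],[28,1],[30,1],[33,0],[36,0],[39,1],[41,1],[45,0],[48,0],[50,1],[52,1],[55,0],[57,1],[60,1]]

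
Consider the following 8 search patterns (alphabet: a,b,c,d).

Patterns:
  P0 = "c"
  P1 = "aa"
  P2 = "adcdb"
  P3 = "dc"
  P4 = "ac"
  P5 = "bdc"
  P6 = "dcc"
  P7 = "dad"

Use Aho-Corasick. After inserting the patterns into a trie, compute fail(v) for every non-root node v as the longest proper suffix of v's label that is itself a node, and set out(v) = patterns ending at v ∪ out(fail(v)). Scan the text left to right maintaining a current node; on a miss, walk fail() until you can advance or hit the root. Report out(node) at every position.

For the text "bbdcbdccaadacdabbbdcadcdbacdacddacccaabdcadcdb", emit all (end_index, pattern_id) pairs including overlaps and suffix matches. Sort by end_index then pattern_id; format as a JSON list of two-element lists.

Construct AC machine:
Trie nodes:
  n0 'ε': a→2 b→11 c→1 d→8
  n1 'c': ·  [P0 ends]
  n2 'a': a→3 c→10 d→4
  n3 'aa': ·  [P1 ends]
  n4 'ad': c→5
  n5 'adc': d→6
  n6 'adcd': b→7
  n7 'adcdb': ·  [P2 ends]
  n8 'd': a→15 c→9
  n9 'dc': c→14  [P3 ends]
  n10 'ac': ·  [P4 ends]
  n11 'b': d→12
  n12 'bd': c→13
  n13 'bdc': ·  [P5 ends]
  n14 'dcc': ·  [P6 ends]
  n15 'da': d→16
  n16 'dad': ·  [P7 ends]

Failure links (BFS by depth):
  fail(1) 'c': from fail(0)=0 chase 'c': 0 ⇒ 0;  out={0}∪out(0)={0}
  fail(2) 'a': from fail(0)=0 chase 'a': 0 ⇒ 0;  out=∅∪out(0)=∅
  fail(8) 'd': from fail(0)=0 chase 'd': 0 ⇒ 0;  out=∅∪out(0)=∅
  fail(11) 'b': from fail(0)=0 chase 'b': 0 ⇒ 0;  out=∅∪out(0)=∅
  fail(3) 'aa': from fail(2)=0 chase 'a': 0 ⇒ 2;  out={1}∪out(2)={1}
  fail(4) 'ad': from fail(2)=0 chase 'd': 0 ⇒ 8;  out=∅∪out(8)=∅
  fail(9) 'dc': from fail(8)=0 chase 'c': 0 ⇒ 1;  out={3}∪out(1)={0,3}
  fail(10) 'ac': from fail(2)=0 chase 'c': 0 ⇒ 1;  out={4}∪out(1)={0,4}
  fail(12) 'bd': from fail(11)=0 chase 'd': 0 ⇒ 8;  out=∅∪out(8)=∅
  fail(15) 'da': from fail(8)=0 chase 'a': 0 ⇒ 2;  out=∅∪out(2)=∅
  fail(5) 'adc': from fail(4)=8 chase 'c': 8 ⇒ 9;  out=∅∪out(9)={0,3}
  fail(13) 'bdc': from fail(12)=8 chase 'c': 8 ⇒ 9;  out={5}∪out(9)={0,3,5}
  fail(14) 'dcc': from fail(9)=1 chase 'c': 1→0 ⇒ 1;  out={6}∪out(1)={0,6}
  fail(16) 'dad': from fail(15)=2 chase 'd': 2 ⇒ 4;  out={7}∪out(4)={7}
  fail(6) 'adcd': from fail(5)=9 chase 'd': 9→1→0 ⇒ 8;  out=∅∪out(8)=∅
  fail(7) 'adcdb': from fail(6)=8 chase 'b': 8→0 ⇒ 11;  out={2}∪out(11)={2}

Scan:
i=0 'b': node 0→11
i=1 'b': node 11→11 (via fail)
i=2 'd': node 11→12
i=3 'c': node 12→13  → match P0@[3:3],P3@[2:3],P5@[1:3]
i=4 'b': node 13→11 (via fail)
i=5 'd': node 11→12
i=6 'c': node 12→13  → match P0@[6:6],P3@[5:6],P5@[4:6]
i=7 'c': node 13→14 (via fail)  → match P0@[7:7],P6@[5:7]
i=8 'a': node 14→2 (via fail)
i=9 'a': node 2→3  → match P1@[8:9]
i=10 'd': node 3→4 (via fail)
i=11 'a': node 4→15 (via fail)
i=12 'c': node 15→10 (via fail)  → match P0@[12:12],P4@[11:12]
i=13 'd': node 10→8 (via fail)
i=14 'a': node 8→15
i=15 'b': node 15→11 (via fail)
i=16 'b': node 11→11 (via fail)
i=17 'b': node 11→11 (via fail)
i=18 'd': node 11→12
i=19 'c': node 12→13  → match P0@[19:19],P3@[18:19],P5@[17:19]
i=20 'a': node 13→2 (via fail)
i=21 'd': node 2→4
i=22 'c': node 4→5  → match P0@[22:22],P3@[21:22]
i=23 'd': node 5→6
i=24 'b': node 6→7  → match P2@[20:24]
i=25 'a': node 7→2 (via fail)
i=26 'c': node 2→10  → match P0@[26:26],P4@[25:26]
i=27 'd': node 10→8 (via fail)
i=28 'a': node 8→15
i=29 'c': node 15→10 (via fail)  → match P0@[29:29],P4@[28:29]
i=30 'd': node 10→8 (via fail)
i=31 'd': node 8→8 (via fail)
i=32 'a': node 8→15
i=33 'c': node 15→10 (via fail)  → match P0@[33:33],P4@[32:33]
i=34 'c': node 10→1 (via fail)  → match P0@[34:34]
i=35 'c': node 1→1 (via fail)  → match P0@[35:35]
i=36 'a': node 1→2 (via fail)
i=37 'a': node 2→3  → match P1@[36:37]
i=38 'b': node 3→11 (via fail)
i=39 'd': node 11→12
i=40 'c': node 12→13  → match P0@[40:40],P3@[39:40],P5@[38:40]
i=41 'a': node 13→2 (via fail)
i=42 'd': node 2→4
i=43 'c': node 4→5  → match P0@[43:43],P3@[42:43]
i=44 'd': node 5→6
i=45 'b': node 6→7  → match P2@[41:45]

All matches (sorted): [[3,0],[3,3],[3,5],[6,0],[6,3],[6,5],[7,0],[7,6],[9,1],[12,0],[12,4],[19,0],[19,3],[19,5],[22,0],[22,3],[24,2],[26,0],[26,4],[29,0],[29,4],[33,0],[33,4],[34,0],[35,0],[37,1],[40,0],[40,3],[40,5],[43,0],[43,3],[45,2]]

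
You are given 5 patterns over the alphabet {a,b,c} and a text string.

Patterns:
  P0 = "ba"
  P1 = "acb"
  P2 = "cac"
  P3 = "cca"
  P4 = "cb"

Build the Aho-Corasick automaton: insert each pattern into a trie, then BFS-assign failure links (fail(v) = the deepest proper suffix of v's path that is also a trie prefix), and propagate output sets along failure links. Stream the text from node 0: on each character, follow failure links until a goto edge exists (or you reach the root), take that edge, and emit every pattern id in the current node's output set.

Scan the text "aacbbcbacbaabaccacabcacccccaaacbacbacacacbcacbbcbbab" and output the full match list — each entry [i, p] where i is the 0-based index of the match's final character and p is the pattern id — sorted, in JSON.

Build:
Trie nodes:
  n0 'ε': a→3 b→1 c→6
  n1 'b': a→2
  n2 'ba': ·  ←P0
  n3 'a': c→4
  n4 'ac': b→5
  n5 'acb': ·  ←P1
  n6 'c': a→7 b→11 c→9
  n7 'ca': c→8
  n8 'cac': ·  ←P2
  n9 'cc': a→10
  n10 'cca': ·  ←P3
  n11 'cb': ·  ←P4

Failure links (BFS by depth):
  n1('b'): parent n0 fail=0; on 'b' 0 → fail=0;  out ∅∪∅=∅
  n3('a'): parent n0 fail=0; on 'a' 0 → fail=0;  out ∅∪∅=∅
  n6('c'): parent n0 fail=0; on 'c' 0 → fail=0;  out ∅∪∅=∅
  n2('ba'): parent n1 fail=0; on 'a' 0 → fail=3;  out {0}∪∅={0}
  n4('ac'): parent n3 fail=0; on 'c' 0 → fail=6;  out ∅∪∅=∅
  n7('ca'): parent n6 fail=0; on 'a' 0 → fail=3;  out ∅∪∅=∅
  n9('cc'): parent n6 fail=0; on 'c' 0 → fail=6;  out ∅∪∅=∅
  n11('cb'): parent n6 fail=0; on 'b' 0 → fail=1;  out {4}∪∅={4}
  n5('acb'): parent n4 fail=6; on 'b' 6 → fail=11;  out {1}∪{4}={1,4}
  n8('cac'): parent n7 fail=3; on 'c' 3 → fail=4;  out {2}∪∅={2}
  n10('cca'): parent n9 fail=6; on 'a' 6 → fail=7;  out {3}∪∅={3}

Run:
[0] read 'a'  n0⇒n3
[1] read 'a'  n3⇒n3 (fail-walked)
[2] read 'c'  n3⇒n4
[3] read 'b'  n4⇒n5  → match P1@[1:3],P4@[2:3]
[4] read 'b'  n5⇒n1 (fail-walked)
[5] read 'c'  n1⇒n6 (fail-walked)
[6] read 'b'  n6⇒n11  → match P4@[5:6]
[7] read 'a'  n11⇒n2 (fail-walked)  → match P0@[6:7]
[8] read 'c'  n2⇒n4 (fail-walked)
[9] read 'b'  n4⇒n5  → match P1@[7:9],P4@[8:9]
[10] read 'a'  n5⇒n2 (fail-walked)  → match P0@[9:10]
[11] read 'a'  n2⇒n3 (fail-walked)
[12] read 'b'  n3⇒n1 (fail-walked)
[13] read 'a'  n1⇒n2  → match P0@[12:13]
[14] read 'c'  n2⇒n4 (fail-walked)
[15] read 'c'  n4⇒n9 (fail-walked)
[16] read 'a'  n9⇒n10  → match P3@[14:16]
[17] read 'c'  n10⇒n8 (fail-walked)  → match P2@[15:17]
[18] read 'a'  n8⇒n7 (fail-walked)
[19] read 'b'  n7⇒n1 (fail-walked)
[20] read 'c'  n1⇒n6 (fail-walked)
[21] read 'a'  n6⇒n7
[22] read 'c'  n7⇒n8  → match P2@[20:22]
[23] read 'c'  n8⇒n9 (fail-walked)
[24] read 'c'  n9⇒n9 (fail-walked)
[25] read 'c'  n9⇒n9 (fail-walked)
[26] read 'c'  n9⇒n9 (fail-walked)
[27] read 'a'  n9⇒n10  → match P3@[25:27]
[28] read 'a'  n10⇒n3 (fail-walked)
[29] read 'a'  n3⇒n3 (fail-walked)
[30] read 'c'  n3⇒n4
[31] read 'b'  n4⇒n5  → match P1@[29:31],P4@[30:31]
[32] read 'a'  n5⇒n2 (fail-walked)  → match P0@[31:32]
[33] read 'c'  n2⇒n4 (fail-walked)
[34] read 'b'  n4⇒n5  → match P1@[32:34],P4@[33:34]
[35] read 'a'  n5⇒n2 (fail-walked)  → match P0@[34:35]
[36] read 'c'  n2⇒n4 (fail-walked)
[37] read 'a'  n4⇒n7 (fail-walked)
[38] read 'c'  n7⇒n8  → match P2@[36:38]
[39] read 'a'  n8⇒n7 (fail-walked)
[40] read 'c'  n7⇒n8  → match P2@[38:40]
[41] read 'b'  n8⇒n5 (fail-walked)  → match P1@[39:41],P4@[40:41]
[42] read 'c'  n5⇒n6 (fail-walked)
[43] read 'a'  n6⇒n7
[44] read 'c'  n7⇒n8  → match P2@[42:44]
[45] read 'b'  n8⇒n5 (fail-walked)  → match P1@[43:45],P4@[44:45]
[46] read 'b'  n5⇒n1 (fail-walked)
[47] read 'c'  n1⇒n6 (fail-walked)
[48] read 'b'  n6⇒n11  → match P4@[47:48]
[49] read 'b'  n11⇒n1 (fail-walked)
[50] read 'a'  n1⇒n2  → match P0@[49:50]
[51] read 'b'  n2⇒n1 (fail-walked)

Result: [[3,1],[3,4],[6,4],[7,0],[9,1],[9,4],[10,0],[13,0],[16,3],[17,2],[22,2],[27,3],[31,1],[31,4],[32,0],[34,1],[34,4],[35,0],[38,2],[40,2],[41,1],[41,4],[44,2],[45,1],[45,4],[48,4],[50,0]]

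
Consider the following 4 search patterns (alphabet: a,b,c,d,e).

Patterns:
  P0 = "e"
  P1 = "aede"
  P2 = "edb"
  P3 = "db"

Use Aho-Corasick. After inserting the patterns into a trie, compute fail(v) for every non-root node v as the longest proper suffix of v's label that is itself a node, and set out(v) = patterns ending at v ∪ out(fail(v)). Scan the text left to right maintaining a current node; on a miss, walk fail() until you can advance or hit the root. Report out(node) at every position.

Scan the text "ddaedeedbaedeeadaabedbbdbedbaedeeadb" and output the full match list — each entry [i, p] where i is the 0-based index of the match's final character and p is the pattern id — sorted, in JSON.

Construct AC machine:
Trie (insert patterns):
  0='ε' goto a→2 d→8 e→1
  1='e' goto d→6  ←P0
  2='a' goto e→3
  3='ae' goto d→4
  4='aed' goto e→5
  5='aede' goto ·  ←P1
  6='ed' goto b→7
  7='edb' goto ·  ←P2
  8='d' goto b→9
  9='db' goto ·  ←P3

Failure links (BFS by depth):
  fail(1) 'e': from fail(0)=0 chase 'e': 0 ⇒ 0;  out={0}∪out(0)={0}
  fail(2) 'a': from fail(0)=0 chase 'a': 0 ⇒ 0;  out=∅∪out(0)=∅
  fail(8) 'd': from fail(0)=0 chase 'd': 0 ⇒ 0;  out=∅∪out(0)=∅
  fail(3) 'ae': from fail(2)=0 chase 'e': 0 ⇒ 1;  out=∅∪out(1)={0}
  fail(6) 'ed': from fail(1)=0 chase 'd': 0 ⇒ 8;  out=∅∪out(8)=∅
  fail(9) 'db': from fail(8)=0 chase 'b': 0 ⇒ 0;  out={3}∪out(0)={3}
  fail(4) 'aed': from fail(3)=1 chase 'd': 1 ⇒ 6;  out=∅∪out(6)=∅
  fail(7) 'edb': from fail(6)=8 chase 'b': 8 ⇒ 9;  out={2}∪out(9)={2,3}
  fail(5) 'aede': from fail(4)=6 chase 'e': 6→8→0 ⇒ 1;  out={1}∪out(1)={0,1}

Scan:
[0] read 'd'  n0⇒n8
[1] read 'd'  n8⇒n8 ·f
[2] read 'a'  n8⇒n2 ·f
[3] read 'e'  n2⇒n3  emit P0@[3:3]
[4] read 'd'  n3⇒n4
[5] read 'e'  n4⇒n5  emit P0@[5:5],P1@[2:5]
[6] read 'e'  n5⇒n1 ·f  emit P0@[6:6]
[7] read 'd'  n1⇒n6
[8] read 'b'  n6⇒n7  emit P2@[6:8],P3@[7:8]
[9] read 'a'  n7⇒n2 ·f
[10] read 'e'  n2⇒n3  emit P0@[10:10]
[11] read 'd'  n3⇒n4
[12] read 'e'  n4⇒n5  emit P0@[12:12],P1@[9:12]
[13] read 'e'  n5⇒n1 ·f  emit P0@[13:13]
[14] read 'a'  n1⇒n2 ·f
[15] read 'd'  n2⇒n8 ·f
[16] read 'a'  n8⇒n2 ·f
[17] read 'a'  n2⇒n2 ·f
[18] read 'b'  n2⇒n0 ·f
[19] read 'e'  n0⇒n1  emit P0@[19:19]
[20] read 'd'  n1⇒n6
[21] read 'b'  n6⇒n7  emit P2@[19:21],P3@[20:21]
[22] read 'b'  n7⇒n0 ·f
[23] read 'd'  n0⇒n8
[24] read 'b'  n8⇒n9  emit P3@[23:24]
[25] read 'e'  n9⇒n1 ·f  emit P0@[25:25]
[26] read 'd'  n1⇒n6
[27] read 'b'  n6⇒n7  emit P2@[25:27],P3@[26:27]
[28] read 'a'  n7⇒n2 ·f
[29] read 'e'  n2⇒n3  emit P0@[29:29]
[30] read 'd'  n3⇒n4
[31] read 'e'  n4⇒n5  emit P0@[31:31],P1@[28:31]
[32] read 'e'  n5⇒n1 ·f  emit P0@[32:32]
[33] read 'a'  n1⇒n2 ·f
[34] read 'd'  n2⇒n8 ·f
[35] read 'b'  n8⇒n9  emit P3@[34:35]

All matches (sorted): [[3,0],[5,0],[5,1],[6,0],[8,2],[8,3],[10,0],[12,0],[12,1],[13,0],[19,0],[21,2],[21,3],[24,3],[25,0],[27,2],[27,3],[29,0],[31,0],[31,1],[32,0],[35,3]]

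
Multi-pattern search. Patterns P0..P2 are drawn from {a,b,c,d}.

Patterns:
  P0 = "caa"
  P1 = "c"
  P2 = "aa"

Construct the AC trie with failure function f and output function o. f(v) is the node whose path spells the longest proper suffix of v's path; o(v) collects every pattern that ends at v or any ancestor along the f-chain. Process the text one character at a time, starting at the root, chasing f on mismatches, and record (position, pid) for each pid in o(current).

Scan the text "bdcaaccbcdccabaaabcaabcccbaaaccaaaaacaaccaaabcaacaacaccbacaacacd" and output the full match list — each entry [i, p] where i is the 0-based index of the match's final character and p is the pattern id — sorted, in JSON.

Build:
Trie nodes:
  n0 'ε': a→4 c→1
  n1 'c': a→2  [P1 ends]
  n2 'ca': a→3
  n3 'caa': ·  [P0 ends]
  n4 'a': a→5
  n5 'aa': ·  [P2 ends]

BFS fail/out derivation:
  n1('c'): parent n0 fail=0; on 'c' 0 → fail=0;  out {1}∪∅={1}
  n4('a'): parent n0 fail=0; on 'a' 0 → fail=0;  out ∅∪∅=∅
  n2('ca'): parent n1 fail=0; on 'a' 0 → fail=4;  out ∅∪∅=∅
  n5('aa'): parent n4 fail=0; on 'a' 0 → fail=4;  out {2}∪∅={2}
  n3('caa'): parent n2 fail=4; on 'a' 4 → fail=5;  out {0}∪{2}={0,2}

Scan:
pos 0 'b': at 0
pos 1 'd': at 0
pos 2 'c': at 1  ** P1@[2:2]
pos 3 'a': at 2
pos 4 'a': at 3  ** P0@[2:4],P2@[3:4]
pos 5 'c': at 1 (fail-walked)  ** P1@[5:5]
pos 6 'c': at 1 (fail-walked)  ** P1@[6:6]
pos 7 'b': at 0 (fail-walked)
pos 8 'c': at 1  ** P1@[8:8]
pos 9 'd': at 0 (fail-walked)
pos 10 'c': at 1  ** P1@[10:10]
pos 11 'c': at 1 (fail-walked)  ** P1@[11:11]
pos 12 'a': at 2
pos 13 'b': at 0 (fail-walked)
pos 14 'a': at 4
pos 15 'a': at 5  ** P2@[14:15]
pos 16 'a': at 5 (fail-walked)  ** P2@[15:16]
pos 17 'b': at 0 (fail-walked)
pos 18 'c': at 1  ** P1@[18:18]
pos 19 'a': at 2
pos 20 'a': at 3  ** P0@[18:20],P2@[19:20]
pos 21 'b': at 0 (fail-walked)
pos 22 'c': at 1  ** P1@[22:22]
pos 23 'c': at 1 (fail-walked)  ** P1@[23:23]
pos 24 'c': at 1 (fail-walked)  ** P1@[24:24]
pos 25 'b': at 0 (fail-walked)
pos 26 'a': at 4
pos 27 'a': at 5  ** P2@[26:27]
pos 28 'a': at 5 (fail-walked)  ** P2@[27:28]
pos 29 'c': at 1 (fail-walked)  ** P1@[29:29]
pos 30 'c': at 1 (fail-walked)  ** P1@[30:30]
pos 31 'a': at 2
pos 32 'a': at 3  ** P0@[30:32],P2@[31:32]
pos 33 'a': at 5 (fail-walked)  ** P2@[32:33]
pos 34 'a': at 5 (fail-walked)  ** P2@[33:34]
pos 35 'a': at 5 (fail-walked)  ** P2@[34:35]
pos 36 'c': at 1 (fail-walked)  ** P1@[36:36]
pos 37 'a': at 2
pos 38 'a': at 3  ** P0@[36:38],P2@[37:38]
pos 39 'c': at 1 (fail-walked)  ** P1@[39:39]
pos 40 'c': at 1 (fail-walked)  ** P1@[40:40]
pos 41 'a': at 2
pos 42 'a': at 3  ** P0@[40:42],P2@[41:42]
pos 43 'a': at 5 (fail-walked)  ** P2@[42:43]
pos 44 'b': at 0 (fail-walked)
pos 45 'c': at 1  ** P1@[45:45]
pos 46 'a': at 2
pos 47 'a': at 3  ** P0@[45:47],P2@[46:47]
pos 48 'c': at 1 (fail-walked)  ** P1@[48:48]
pos 49 'a': at 2
pos 50 'a': at 3  ** P0@[48:50],P2@[49:50]
pos 51 'c': at 1 (fail-walked)  ** P1@[51:51]
pos 52 'a': at 2
pos 53 'c': at 1 (fail-walked)  ** P1@[53:53]
pos 54 'c': at 1 (fail-walked)  ** P1@[54:54]
pos 55 'b': at 0 (fail-walked)
pos 56 'a': at 4
pos 57 'c': at 1 (fail-walked)  ** P1@[57:57]
pos 58 'a': at 2
pos 59 'a': at 3  ** P0@[57:59],P2@[58:59]
pos 60 'c': at 1 (fail-walked)  ** P1@[60:60]
pos 61 'a': at 2
pos 62 'c': at 1 (fail-walked)  ** P1@[62:62]
pos 63 'd': at 0 (fail-walked)

Matches: [[2,1],[4,0],[4,2],[5,1],[6,1],[8,1],[10,1],[11,1],[15,2],[16,2],[18,1],[20,0],[20,2],[22,1],[23,1],[24,1],[27,2],[28,2],[29,1],[30,1],[32,0],[32,2],[33,2],[34,2],[35,2],[36,1],[38,0],[38,2],[39,1],[40,1],[42,0],[42,2],[43,2],[45,1],[47,0],[47,2],[48,1],[50,0],[50,2],[51,1],[53,1],[54,1],[57,1],[59,0],[59,2],[60,1],[62,1]]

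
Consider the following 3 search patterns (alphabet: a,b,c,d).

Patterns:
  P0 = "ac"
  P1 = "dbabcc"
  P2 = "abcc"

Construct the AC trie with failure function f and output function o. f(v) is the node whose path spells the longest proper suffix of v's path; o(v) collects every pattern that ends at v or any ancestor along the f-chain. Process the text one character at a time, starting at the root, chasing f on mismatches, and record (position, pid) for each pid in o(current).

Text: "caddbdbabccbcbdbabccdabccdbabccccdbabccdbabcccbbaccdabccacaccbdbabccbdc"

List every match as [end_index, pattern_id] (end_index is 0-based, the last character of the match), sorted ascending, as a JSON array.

Build automaton:
Trie nodes:
  0='ε' goto a→1 d→3
  1='a' goto b→9 c→2
  2='ac' goto ·  ←P0
  3='d' goto b→4
  4='db' goto a→5
  5='dba' goto b→6
  6='dbab' goto c→7
  7='dbabc' goto c→8
  8='dbabcc' goto ·  ←P1
  9='ab' goto c→10
  10='abc' goto c→11
  11='abcc' goto ·  ←P2

BFS fail/out derivation:
  n1('a'): parent n0 fail=0; on 'a' 0 → fail=0;  out ∅∪∅=∅
  n3('d'): parent n0 fail=0; on 'd' 0 → fail=0;  out ∅∪∅=∅
  n2('ac'): parent n1 fail=0; on 'c' 0 → fail=0;  out {0}∪∅={0}
  n4('db'): parent n3 fail=0; on 'b' 0 → fail=0;  out ∅∪∅=∅
  n9('ab'): parent n1 fail=0; on 'b' 0 → fail=0;  out ∅∪∅=∅
  n5('dba'): parent n4 fail=0; on 'a' 0 → fail=1;  out ∅∪∅=∅
  n10('abc'): parent n9 fail=0; on 'c' 0 → fail=0;  out ∅∪∅=∅
  n6('dbab'): parent n5 fail=1; on 'b' 1 → fail=9;  out ∅∪∅=∅
  n11('abcc'): parent n10 fail=0; on 'c' 0 → fail=0;  out {2}∪∅={2}
  n7('dbabc'): parent n6 fail=9; on 'c' 9 → fail=10;  out ∅∪∅=∅
  n8('dbabcc'): parent n7 fail=10; on 'c' 10 → fail=11;  out {1}∪{2}={1,2}

Scan:
pos 0 'c': at 0
pos 1 'a': at 1
pos 2 'd': at 3 ·f
pos 3 'd': at 3 ·f
pos 4 'b': at 4
pos 5 'd': at 3 ·f
pos 6 'b': at 4
pos 7 'a': at 5
pos 8 'b': at 6
pos 9 'c': at 7
pos 10 'c': at 8  ** P1@[5:10],P2@[7:10]
pos 11 'b': at 0 ·f
pos 12 'c': at 0
pos 13 'b': at 0
pos 14 'd': at 3
pos 15 'b': at 4
pos 16 'a': at 5
pos 17 'b': at 6
pos 18 'c': at 7
pos 19 'c': at 8  ** P1@[14:19],P2@[16:19]
pos 20 'd': at 3 ·f
pos 21 'a': at 1 ·f
pos 22 'b': at 9
pos 23 'c': at 10
pos 24 'c': at 11  ** P2@[21:24]
pos 25 'd': at 3 ·f
pos 26 'b': at 4
pos 27 'a': at 5
pos 28 'b': at 6
pos 29 'c': at 7
pos 30 'c': at 8  ** P1@[25:30],P2@[27:30]
pos 31 'c': at 0 ·f
pos 32 'c': at 0
pos 33 'd': at 3
pos 34 'b': at 4
pos 35 'a': at 5
pos 36 'b': at 6
pos 37 'c': at 7
pos 38 'c': at 8  ** P1@[33:38],P2@[35:38]
pos 39 'd': at 3 ·f
pos 40 'b': at 4
pos 41 'a': at 5
pos 42 'b': at 6
pos 43 'c': at 7
pos 44 'c': at 8  ** P1@[39:44],P2@[41:44]
pos 45 'c': at 0 ·f
pos 46 'b': at 0
pos 47 'b': at 0
pos 48 'a': at 1
pos 49 'c': at 2  ** P0@[48:49]
pos 50 'c': at 0 ·f
pos 51 'd': at 3
pos 52 'a': at 1 ·f
pos 53 'b': at 9
pos 54 'c': at 10
pos 55 'c': at 11  ** P2@[52:55]
pos 56 'a': at 1 ·f
pos 57 'c': at 2  ** P0@[56:57]
pos 58 'a': at 1 ·f
pos 59 'c': at 2  ** P0@[58:59]
pos 60 'c': at 0 ·f
pos 61 'b': at 0
pos 62 'd': at 3
pos 63 'b': at 4
pos 64 'a': at 5
pos 65 'b': at 6
pos 66 'c': at 7
pos 67 'c': at 8  ** P1@[62:67],P2@[64:67]
pos 68 'b': at 0 ·f
pos 69 'd': at 3
pos 70 'c': at 0 ·f

All matches (sorted): [[10,1],[10,2],[19,1],[19,2],[24,2],[30,1],[30,2],[38,1],[38,2],[44,1],[44,2],[49,0],[55,2],[57,0],[59,0],[67,1],[67,2]]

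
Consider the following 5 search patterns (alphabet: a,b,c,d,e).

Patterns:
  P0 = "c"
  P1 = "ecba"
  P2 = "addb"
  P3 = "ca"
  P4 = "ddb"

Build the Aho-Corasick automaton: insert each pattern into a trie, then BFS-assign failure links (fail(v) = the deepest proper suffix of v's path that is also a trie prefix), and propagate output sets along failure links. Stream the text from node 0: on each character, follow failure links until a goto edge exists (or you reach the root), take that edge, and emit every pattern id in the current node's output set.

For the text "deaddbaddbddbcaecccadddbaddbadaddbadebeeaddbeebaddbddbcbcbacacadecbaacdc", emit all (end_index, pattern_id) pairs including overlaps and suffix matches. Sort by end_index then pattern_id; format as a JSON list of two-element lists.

Construct AC machine:
Trie (insert patterns):
  0='ε' goto a→6 c→1 d→11 e→2
  1='c' goto a→10  [P0 ends]
  2='e' goto c→3
  3='ec' goto b→4
  4='ecb' goto a→5
  5='ecba' goto ·  [P1 ends]
  6='a' goto d→7
  7='ad' goto d→8
  8='add' goto b→9
  9='addb' goto ·  [P2 ends]
  10='ca' goto ·  [P3 ends]
  11='d' goto d→12
  12='dd' goto b→13
  13='ddb' goto ·  [P4 ends]

Failure links (BFS by depth):
  fail(1) 'c': from fail(0)=0 chase 'c': 0 ⇒ 0;  out={0}∪out(0)={0}
  fail(2) 'e': from fail(0)=0 chase 'e': 0 ⇒ 0;  out=∅∪out(0)=∅
  fail(6) 'a': from fail(0)=0 chase 'a': 0 ⇒ 0;  out=∅∪out(0)=∅
  fail(11) 'd': from fail(0)=0 chase 'd': 0 ⇒ 0;  out=∅∪out(0)=∅
  fail(3) 'ec': from fail(2)=0 chase 'c': 0 ⇒ 1;  out=∅∪out(1)={0}
  fail(7) 'ad': from fail(6)=0 chase 'd': 0 ⇒ 11;  out=∅∪out(11)=∅
  fail(10) 'ca': from fail(1)=0 chase 'a': 0 ⇒ 6;  out={3}∪out(6)={3}
  fail(12) 'dd': from fail(11)=0 chase 'd': 0 ⇒ 11;  out=∅∪out(11)=∅
  fail(4) 'ecb': from fail(3)=1 chase 'b': 1→0 ⇒ 0;  out=∅∪out(0)=∅
  fail(8) 'add': from fail(7)=11 chase 'd': 11 ⇒ 12;  out=∅∪out(12)=∅
  fail(13) 'ddb': from fail(12)=11 chase 'b': 11→0 ⇒ 0;  out={4}∪out(0)={4}
  fail(5) 'ecba': from fail(4)=0 chase 'a': 0 ⇒ 6;  out={1}∪out(6)={1}
  fail(9) 'addb': from fail(8)=12 chase 'b': 12 ⇒ 13;  out={2}∪out(13)={2,4}

Run:
pos 0 'd': at 11
pos 1 'e': at 2 (fail-walked)
pos 2 'a': at 6 (fail-walked)
pos 3 'd': at 7
pos 4 'd': at 8
pos 5 'b': at 9  → match P2@[2:5],P4@[3:5]
pos 6 'a': at 6 (fail-walked)
pos 7 'd': at 7
pos 8 'd': at 8
pos 9 'b': at 9  → match P2@[6:9],P4@[7:9]
pos 10 'd': at 11 (fail-walked)
pos 11 'd': at 12
pos 12 'b': at 13  → match P4@[10:12]
pos 13 'c': at 1 (fail-walked)  → match P0@[13:13]
pos 14 'a': at 10  → match P3@[13:14]
pos 15 'e': at 2 (fail-walked)
pos 16 'c': at 3  → match P0@[16:16]
pos 17 'c': at 1 (fail-walked)  → match P0@[17:17]
pos 18 'c': at 1 (fail-walked)  → match P0@[18:18]
pos 19 'a': at 10  → match P3@[18:19]
pos 20 'd': at 7 (fail-walked)
pos 21 'd': at 8
pos 22 'd': at 12 (fail-walked)
pos 23 'b': at 13  → match P4@[21:23]
pos 24 'a': at 6 (fail-walked)
pos 25 'd': at 7
pos 26 'd': at 8
pos 27 'b': at 9  → match P2@[24:27],P4@[25:27]
pos 28 'a': at 6 (fail-walked)
pos 29 'd': at 7
pos 30 'a': at 6 (fail-walked)
pos 31 'd': at 7
pos 32 'd': at 8
pos 33 'b': at 9  → match P2@[30:33],P4@[31:33]
pos 34 'a': at 6 (fail-walked)
pos 35 'd': at 7
pos 36 'e': at 2 (fail-walked)
pos 37 'b': at 0 (fail-walked)
pos 38 'e': at 2
pos 39 'e': at 2 (fail-walked)
pos 40 'a': at 6 (fail-walked)
pos 41 'd': at 7
pos 42 'd': at 8
pos 43 'b': at 9  → match P2@[40:43],P4@[41:43]
pos 44 'e': at 2 (fail-walked)
pos 45 'e': at 2 (fail-walked)
pos 46 'b': at 0 (fail-walked)
pos 47 'a': at 6
pos 48 'd': at 7
pos 49 'd': at 8
pos 50 'b': at 9  → match P2@[47:50],P4@[48:50]
pos 51 'd': at 11 (fail-walked)
pos 52 'd': at 12
pos 53 'b': at 13  → match P4@[51:53]
pos 54 'c': at 1 (fail-walked)  → match P0@[54:54]
pos 55 'b': at 0 (fail-walked)
pos 56 'c': at 1  → match P0@[56:56]
pos 57 'b': at 0 (fail-walked)
pos 58 'a': at 6
pos 59 'c': at 1 (fail-walked)  → match P0@[59:59]
pos 60 'a': at 10  → match P3@[59:60]
pos 61 'c': at 1 (fail-walked)  → match P0@[61:61]
pos 62 'a': at 10  → match P3@[61:62]
pos 63 'd': at 7 (fail-walked)
pos 64 'e': at 2 (fail-walked)
pos 65 'c': at 3  → match P0@[65:65]
pos 66 'b': at 4
pos 67 'a': at 5  → match P1@[64:67]
pos 68 'a': at 6 (fail-walked)
pos 69 'c': at 1 (fail-walked)  → match P0@[69:69]
pos 70 'd': at 11 (fail-walked)
pos 71 'c': at 1 (fail-walked)  → match P0@[71:71]

Matches: [[5,2],[5,4],[9,2],[9,4],[12,4],[13,0],[14,3],[16,0],[17,0],[18,0],[19,3],[23,4],[27,2],[27,4],[33,2],[33,4],[43,2],[43,4],[50,2],[50,4],[53,4],[54,0],[56,0],[59,0],[60,3],[61,0],[62,3],[65,0],[67,1],[69,0],[71,0]]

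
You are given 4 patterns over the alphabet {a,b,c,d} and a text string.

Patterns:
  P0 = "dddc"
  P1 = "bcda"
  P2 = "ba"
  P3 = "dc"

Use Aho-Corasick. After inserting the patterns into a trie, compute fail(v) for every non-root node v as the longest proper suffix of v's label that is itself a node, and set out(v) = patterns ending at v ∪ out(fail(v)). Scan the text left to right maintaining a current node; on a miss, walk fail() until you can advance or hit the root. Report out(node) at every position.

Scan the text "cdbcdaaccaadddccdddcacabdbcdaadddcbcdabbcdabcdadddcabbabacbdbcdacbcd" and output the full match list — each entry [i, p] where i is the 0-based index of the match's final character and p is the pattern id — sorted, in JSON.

Build:
Trie (insert patterns):
  n0 'ε': b→5 d→1
  n1 'd': c→10 d→2
  n2 'dd': d→3
  n3 'ddd': c→4
  n4 'dddc': ·  [P0 ends]
  n5 'b': a→9 c→6
  n6 'bc': d→7
  n7 'bcd': a→8
  n8 'bcda': ·  [P1 ends]
  n9 'ba': ·  [P2 ends]
  n10 'dc': ·  [P3 ends]

BFS fail/out derivation:
  n1('d'): parent n0 fail=0; on 'd' 0 → fail=0;  out ∅∪∅=∅
  n5('b'): parent n0 fail=0; on 'b' 0 → fail=0;  out ∅∪∅=∅
  n2('dd'): parent n1 fail=0; on 'd' 0 → fail=1;  out ∅∪∅=∅
  n6('bc'): parent n5 fail=0; on 'c' 0 → fail=0;  out ∅∪∅=∅
  n9('ba'): parent n5 fail=0; on 'a' 0 → fail=0;  out {2}∪∅={2}
  n10('dc'): parent n1 fail=0; on 'c' 0 → fail=0;  out {3}∪∅={3}
  n3('ddd'): parent n2 fail=1; on 'd' 1 → fail=2;  out ∅∪∅=∅
  n7('bcd'): parent n6 fail=0; on 'd' 0 → fail=1;  out ∅∪∅=∅
  n4('dddc'): parent n3 fail=2; on 'c' 2→1 → fail=10;  out {0}∪{3}={0,3}
  n8('bcda'): parent n7 fail=1; on 'a' 1→0 → fail=0;  out {1}∪∅={1}

Scan:
[0] read 'c'  n0⇒n0
[1] read 'd'  n0⇒n1
[2] read 'b'  n1⇒n5 (fail-walked)
[3] read 'c'  n5⇒n6
[4] read 'd'  n6⇒n7
[5] read 'a'  n7⇒n8  ** P1@[2:5]
[6] read 'a'  n8⇒n0 (fail-walked)
[7] read 'c'  n0⇒n0
[8] read 'c'  n0⇒n0
[9] read 'a'  n0⇒n0
[10] read 'a'  n0⇒n0
[11] read 'd'  n0⇒n1
[12] read 'd'  n1⇒n2
[13] read 'd'  n2⇒n3
[14] read 'c'  n3⇒n4  ** P0@[11:14],P3@[13:14]
[15] read 'c'  n4⇒n0 (fail-walked)
[16] read 'd'  n0⇒n1
[17] read 'd'  n1⇒n2
[18] read 'd'  n2⇒n3
[19] read 'c'  n3⇒n4  ** P0@[16:19],P3@[18:19]
[20] read 'a'  n4⇒n0 (fail-walked)
[21] read 'c'  n0⇒n0
[22] read 'a'  n0⇒n0
[23] read 'b'  n0⇒n5
[24] read 'd'  n5⇒n1 (fail-walked)
[25] read 'b'  n1⇒n5 (fail-walked)
[26] read 'c'  n5⇒n6
[27] read 'd'  n6⇒n7
[28] read 'a'  n7⇒n8  ** P1@[25:28]
[29] read 'a'  n8⇒n0 (fail-walked)
[30] read 'd'  n0⇒n1
[31] read 'd'  n1⇒n2
[32] read 'd'  n2⇒n3
[33] read 'c'  n3⇒n4  ** P0@[30:33],P3@[32:33]
[34] read 'b'  n4⇒n5 (fail-walked)
[35] read 'c'  n5⇒n6
[36] read 'd'  n6⇒n7
[37] read 'a'  n7⇒n8  ** P1@[34:37]
[38] read 'b'  n8⇒n5 (fail-walked)
[39] read 'b'  n5⇒n5 (fail-walked)
[40] read 'c'  n5⇒n6
[41] read 'd'  n6⇒n7
[42] read 'a'  n7⇒n8  ** P1@[39:42]
[43] read 'b'  n8⇒n5 (fail-walked)
[44] read 'c'  n5⇒n6
[45] read 'd'  n6⇒n7
[46] read 'a'  n7⇒n8  ** P1@[43:46]
[47] read 'd'  n8⇒n1 (fail-walked)
[48] read 'd'  n1⇒n2
[49] read 'd'  n2⇒n3
[50] read 'c'  n3⇒n4  ** P0@[47:50],P3@[49:50]
[51] read 'a'  n4⇒n0 (fail-walked)
[52] read 'b'  n0⇒n5
[53] read 'b'  n5⇒n5 (fail-walked)
[54] read 'a'  n5⇒n9  ** P2@[53:54]
[55] read 'b'  n9⇒n5 (fail-walked)
[56] read 'a'  n5⇒n9  ** P2@[55:56]
[57] read 'c'  n9⇒n0 (fail-walked)
[58] read 'b'  n0⇒n5
[59] read 'd'  n5⇒n1 (fail-walked)
[60] read 'b'  n1⇒n5 (fail-walked)
[61] read 'c'  n5⇒n6
[62] read 'd'  n6⇒n7
[63] read 'a'  n7⇒n8  ** P1@[60:63]
[64] read 'c'  n8⇒n0 (fail-walked)
[65] read 'b'  n0⇒n5
[66] read 'c'  n5⇒n6
[67] read 'd'  n6⇒n7

Matches: [[5,1],[14,0],[14,3],[19,0],[19,3],[28,1],[33,0],[33,3],[37,1],[42,1],[46,1],[50,0],[50,3],[54,2],[56,2],[63,1]]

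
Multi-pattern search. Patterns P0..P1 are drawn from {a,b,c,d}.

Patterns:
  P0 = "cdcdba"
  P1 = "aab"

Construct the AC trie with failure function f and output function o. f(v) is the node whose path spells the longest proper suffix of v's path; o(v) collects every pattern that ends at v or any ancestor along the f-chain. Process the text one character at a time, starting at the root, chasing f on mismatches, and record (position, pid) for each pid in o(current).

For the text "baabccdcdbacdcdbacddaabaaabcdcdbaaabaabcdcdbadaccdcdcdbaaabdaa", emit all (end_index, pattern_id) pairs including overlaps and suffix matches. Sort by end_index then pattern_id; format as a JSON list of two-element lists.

Build automaton:
Trie (insert patterns):
  n0 'ε': a→7 c→1
  n1 'c': d→2
  n2 'cd': c→3
  n3 'cdc': d→4
  n4 'cdcd': b→5
  n5 'cdcdb': a→6
  n6 'cdcdba': ·  [P0 ends]
  n7 'a': a→8
  n8 'aa': b→9
  n9 'aab': ·  [P1 ends]

Failure links (BFS by depth):
  n1('c'): parent n0 fail=0; on 'c' 0 → fail=0;  out ∅∪∅=∅
  n7('a'): parent n0 fail=0; on 'a' 0 → fail=0;  out ∅∪∅=∅
  n2('cd'): parent n1 fail=0; on 'd' 0 → fail=0;  out ∅∪∅=∅
  n8('aa'): parent n7 fail=0; on 'a' 0 → fail=7;  out ∅∪∅=∅
  n3('cdc'): parent n2 fail=0; on 'c' 0 → fail=1;  out ∅∪∅=∅
  n9('aab'): parent n8 fail=7; on 'b' 7→0 → fail=0;  out {1}∪∅={1}
  n4('cdcd'): parent n3 fail=1; on 'd' 1 → fail=2;  out ∅∪∅=∅
  n5('cdcdb'): parent n4 fail=2; on 'b' 2→0 → fail=0;  out ∅∪∅=∅
  n6('cdcdba'): parent n5 fail=0; on 'a' 0 → fail=7;  out {0}∪∅={0}

Run:
pos 0 'b': at 0
pos 1 'a': at 7
pos 2 'a': at 8
pos 3 'b': at 9  emit P1@[1:3]
pos 4 'c': at 1 ·f
pos 5 'c': at 1 ·f
pos 6 'd': at 2
pos 7 'c': at 3
pos 8 'd': at 4
pos 9 'b': at 5
pos 10 'a': at 6  emit P0@[5:10]
pos 11 'c': at 1 ·f
pos 12 'd': at 2
pos 13 'c': at 3
pos 14 'd': at 4
pos 15 'b': at 5
pos 16 'a': at 6  emit P0@[11:16]
pos 17 'c': at 1 ·f
pos 18 'd': at 2
pos 19 'd': at 0 ·f
pos 20 'a': at 7
pos 21 'a': at 8
pos 22 'b': at 9  emit P1@[20:22]
pos 23 'a': at 7 ·f
pos 24 'a': at 8
pos 25 'a': at 8 ·f
pos 26 'b': at 9  emit P1@[24:26]
pos 27 'c': at 1 ·f
pos 28 'd': at 2
pos 29 'c': at 3
pos 30 'd': at 4
pos 31 'b': at 5
pos 32 'a': at 6  emit P0@[27:32]
pos 33 'a': at 8 ·f
pos 34 'a': at 8 ·f
pos 35 'b': at 9  emit P1@[33:35]
pos 36 'a': at 7 ·f
pos 37 'a': at 8
pos 38 'b': at 9  emit P1@[36:38]
pos 39 'c': at 1 ·f
pos 40 'd': at 2
pos 41 'c': at 3
pos 42 'd': at 4
pos 43 'b': at 5
pos 44 'a': at 6  emit P0@[39:44]
pos 45 'd': at 0 ·f
pos 46 'a': at 7
pos 47 'c': at 1 ·f
pos 48 'c': at 1 ·f
pos 49 'd': at 2
pos 50 'c': at 3
pos 51 'd': at 4
pos 52 'c': at 3 ·f
pos 53 'd': at 4
pos 54 'b': at 5
pos 55 'a': at 6  emit P0@[50:55]
pos 56 'a': at 8 ·f
pos 57 'a': at 8 ·f
pos 58 'b': at 9  emit P1@[56:58]
pos 59 'd': at 0 ·f
pos 60 'a': at 7
pos 61 'a': at 8

Result: [[3,1],[10,0],[16,0],[22,1],[26,1],[32,0],[35,1],[38,1],[44,0],[55,0],[58,1]]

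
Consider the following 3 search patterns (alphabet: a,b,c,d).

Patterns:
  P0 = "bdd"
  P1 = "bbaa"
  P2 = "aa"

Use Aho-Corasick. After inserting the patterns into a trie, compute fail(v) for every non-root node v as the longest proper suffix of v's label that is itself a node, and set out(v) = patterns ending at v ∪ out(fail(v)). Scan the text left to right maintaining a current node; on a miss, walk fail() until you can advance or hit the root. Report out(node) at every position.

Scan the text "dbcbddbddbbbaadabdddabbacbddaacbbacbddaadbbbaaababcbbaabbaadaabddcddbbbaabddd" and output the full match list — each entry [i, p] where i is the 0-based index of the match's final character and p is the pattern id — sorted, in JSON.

Construct AC machine:
Trie (insert patterns):
  n0 'ε': a→7 b→1
  n1 'b': b→4 d→2
  n2 'bd': d→3
  n3 'bdd': ·  ←P0
  n4 'bb': a→5
  n5 'bba': a→6
  n6 'bbaa': ·  ←P1
  n7 'a': a→8
  n8 'aa': ·  ←P2

BFS fail/out derivation:
  fail(1) 'b': from fail(0)=0 chase 'b': 0 ⇒ 0;  out=∅∪out(0)=∅
  fail(7) 'a': from fail(0)=0 chase 'a': 0 ⇒ 0;  out=∅∪out(0)=∅
  fail(2) 'bd': from fail(1)=0 chase 'd': 0 ⇒ 0;  out=∅∪out(0)=∅
  fail(4) 'bb': from fail(1)=0 chase 'b': 0 ⇒ 1;  out=∅∪out(1)=∅
  fail(8) 'aa': from fail(7)=0 chase 'a': 0 ⇒ 7;  out={2}∪out(7)={2}
  fail(3) 'bdd': from fail(2)=0 chase 'd': 0 ⇒ 0;  out={0}∪out(0)={0}
  fail(5) 'bba': from fail(4)=1 chase 'a': 1→0 ⇒ 7;  out=∅∪out(7)=∅
  fail(6) 'bbaa': from fail(5)=7 chase 'a': 7 ⇒ 8;  out={1}∪out(8)={1,2}

Scan:
[0] read 'd'  n0⇒n0
[1] read 'b'  n0⇒n1
[2] read 'c'  n1⇒n0 (via fail)
[3] read 'b'  n0⇒n1
[4] read 'd'  n1⇒n2
[5] read 'd'  n2⇒n3  emit P0@[3:5]
[6] read 'b'  n3⇒n1 (via fail)
[7] read 'd'  n1⇒n2
[8] read 'd'  n2⇒n3  emit P0@[6:8]
[9] read 'b'  n3⇒n1 (via fail)
[10] read 'b'  n1⇒n4
[11] read 'b'  n4⇒n4 (via fail)
[12] read 'a'  n4⇒n5
[13] read 'a'  n5⇒n6  emit P1@[10:13],P2@[12:13]
[14] read 'd'  n6⇒n0 (via fail)
[15] read 'a'  n0⇒n7
[16] read 'b'  n7⇒n1 (via fail)
[17] read 'd'  n1⇒n2
[18] read 'd'  n2⇒n3  emit P0@[16:18]
[19] read 'd'  n3⇒n0 (via fail)
[20] read 'a'  n0⇒n7
[21] read 'b'  n7⇒n1 (via fail)
[22] read 'b'  n1⇒n4
[23] read 'a'  n4⇒n5
[24] read 'c'  n5⇒n0 (via fail)
[25] read 'b'  n0⇒n1
[26] read 'd'  n1⇒n2
[27] read 'd'  n2⇒n3  emit P0@[25:27]
[28] read 'a'  n3⇒n7 (via fail)
[29] read 'a'  n7⇒n8  emit P2@[28:29]
[30] read 'c'  n8⇒n0 (via fail)
[31] read 'b'  n0⇒n1
[32] read 'b'  n1⇒n4
[33] read 'a'  n4⇒n5
[34] read 'c'  n5⇒n0 (via fail)
[35] read 'b'  n0⇒n1
[36] read 'd'  n1⇒n2
[37] read 'd'  n2⇒n3  emit P0@[35:37]
[38] read 'a'  n3⇒n7 (via fail)
[39] read 'a'  n7⇒n8  emit P2@[38:39]
[40] read 'd'  n8⇒n0 (via fail)
[41] read 'b'  n0⇒n1
[42] read 'b'  n1⇒n4
[43] read 'b'  n4⇒n4 (via fail)
[44] read 'a'  n4⇒n5
[45] read 'a'  n5⇒n6  emit P1@[42:45],P2@[44:45]
[46] read 'a'  n6⇒n8 (via fail)  emit P2@[45:46]
[47] read 'b'  n8⇒n1 (via fail)
[48] read 'a'  n1⇒n7 (via fail)
[49] read 'b'  n7⇒n1 (via fail)
[50] read 'c'  n1⇒n0 (via fail)
[51] read 'b'  n0⇒n1
[52] read 'b'  n1⇒n4
[53] read 'a'  n4⇒n5
[54] read 'a'  n5⇒n6  emit P1@[51:54],P2@[53:54]
[55] read 'b'  n6⇒n1 (via fail)
[56] read 'b'  n1⇒n4
[57] read 'a'  n4⇒n5
[58] read 'a'  n5⇒n6  emit P1@[55:58],P2@[57:58]
[59] read 'd'  n6⇒n0 (via fail)
[60] read 'a'  n0⇒n7
[61] read 'a'  n7⇒n8  emit P2@[60:61]
[62] read 'b'  n8⇒n1 (via fail)
[63] read 'd'  n1⇒n2
[64] read 'd'  n2⇒n3  emit P0@[62:64]
[65] read 'c'  n3⇒n0 (via fail)
[66] read 'd'  n0⇒n0
[67] read 'd'  n0⇒n0
[68] read 'b'  n0⇒n1
[69] read 'b'  n1⇒n4
[70] read 'b'  n4⇒n4 (via fail)
[71] read 'a'  n4⇒n5
[72] read 'a'  n5⇒n6  emit P1@[69:72],P2@[71:72]
[73] read 'b'  n6⇒n1 (via fail)
[74] read 'd'  n1⇒n2
[75] read 'd'  n2⇒n3  emit P0@[73:75]
[76] read 'd'  n3⇒n0 (via fail)

All matches (sorted): [[5,0],[8,0],[13,1],[13,2],[18,0],[27,0],[29,2],[37,0],[39,2],[45,1],[45,2],[46,2],[54,1],[54,2],[58,1],[58,2],[61,2],[64,0],[72,1],[72,2],[75,0]]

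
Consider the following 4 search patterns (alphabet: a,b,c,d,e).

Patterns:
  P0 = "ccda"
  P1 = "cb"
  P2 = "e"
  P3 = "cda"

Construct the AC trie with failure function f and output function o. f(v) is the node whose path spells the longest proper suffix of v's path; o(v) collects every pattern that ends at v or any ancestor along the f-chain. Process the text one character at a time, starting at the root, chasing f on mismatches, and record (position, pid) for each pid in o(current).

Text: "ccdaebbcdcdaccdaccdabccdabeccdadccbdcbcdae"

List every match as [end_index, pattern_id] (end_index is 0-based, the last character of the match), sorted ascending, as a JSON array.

Construct AC machine:
Trie nodes:
  0='ε' goto c→1 e→6
  1='c' goto b→5 c→2 d→7
  2='cc' goto d→3
  3='ccd' goto a→4
  4='ccda' goto ·  [P0 ends]
  5='cb' goto ·  [P1 ends]
  6='e' goto ·  [P2 ends]
  7='cd' goto a→8
  8='cda' goto ·  [P3 ends]

Failure links (BFS by depth):
  n1('c'): parent n0 fail=0; on 'c' 0 → fail=0;  out ∅∪∅=∅
  n6('e'): parent n0 fail=0; on 'e' 0 → fail=0;  out {2}∪∅={2}
  n2('cc'): parent n1 fail=0; on 'c' 0 → fail=1;  out ∅∪∅=∅
  n5('cb'): parent n1 fail=0; on 'b' 0 → fail=0;  out {1}∪∅={1}
  n7('cd'): parent n1 fail=0; on 'd' 0 → fail=0;  out ∅∪∅=∅
  n3('ccd'): parent n2 fail=1; on 'd' 1 → fail=7;  out ∅∪∅=∅
  n8('cda'): parent n7 fail=0; on 'a' 0 → fail=0;  out {3}∪∅={3}
  n4('ccda'): parent n3 fail=7; on 'a' 7 → fail=8;  out {0}∪{3}={0,3}

Scan:
[0] read 'c'  n0⇒n1
[1] read 'c'  n1⇒n2
[2] read 'd'  n2⇒n3
[3] read 'a'  n3⇒n4  → match P0@[0:3],P3@[1:3]
[4] read 'e'  n4⇒n6 ·f  → match P2@[4:4]
[5] read 'b'  n6⇒n0 ·f
[6] read 'b'  n0⇒n0
[7] read 'c'  n0⇒n1
[8] read 'd'  n1⇒n7
[9] read 'c'  n7⇒n1 ·f
[10] read 'd'  n1⇒n7
[11] read 'a'  n7⇒n8  → match P3@[9:11]
[12] read 'c'  n8⇒n1 ·f
[13] read 'c'  n1⇒n2
[14] read 'd'  n2⇒n3
[15] read 'a'  n3⇒n4  → match P0@[12:15],P3@[13:15]
[16] read 'c'  n4⇒n1 ·f
[17] read 'c'  n1⇒n2
[18] read 'd'  n2⇒n3
[19] read 'a'  n3⇒n4  → match P0@[16:19],P3@[17:19]
[20] read 'b'  n4⇒n0 ·f
[21] read 'c'  n0⇒n1
[22] read 'c'  n1⇒n2
[23] read 'd'  n2⇒n3
[24] read 'a'  n3⇒n4  → match P0@[21:24],P3@[22:24]
[25] read 'b'  n4⇒n0 ·f
[26] read 'e'  n0⇒n6  → match P2@[26:26]
[27] read 'c'  n6⇒n1 ·f
[28] read 'c'  n1⇒n2
[29] read 'd'  n2⇒n3
[30] read 'a'  n3⇒n4  → match P0@[27:30],P3@[28:30]
[31] read 'd'  n4⇒n0 ·f
[32] read 'c'  n0⇒n1
[33] read 'c'  n1⇒n2
[34] read 'b'  n2⇒n5 ·f  → match P1@[33:34]
[35] read 'd'  n5⇒n0 ·f
[36] read 'c'  n0⇒n1
[37] read 'b'  n1⇒n5  → match P1@[36:37]
[38] read 'c'  n5⇒n1 ·f
[39] read 'd'  n1⇒n7
[40] read 'a'  n7⇒n8  → match P3@[38:40]
[41] read 'e'  n8⇒n6 ·f  → match P2@[41:41]

All matches (sorted): [[3,0],[3,3],[4,2],[11,3],[15,0],[15,3],[19,0],[19,3],[24,0],[24,3],[26,2],[30,0],[30,3],[34,1],[37,1],[40,3],[41,2]]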